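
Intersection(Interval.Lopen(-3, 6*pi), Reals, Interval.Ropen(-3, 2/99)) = Interval.open(-3, 2/99)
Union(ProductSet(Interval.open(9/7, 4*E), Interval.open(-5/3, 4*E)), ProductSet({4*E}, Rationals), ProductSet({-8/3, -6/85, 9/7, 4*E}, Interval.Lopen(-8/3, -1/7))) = Union(ProductSet({4*E}, Rationals), ProductSet({-8/3, -6/85, 9/7, 4*E}, Interval.Lopen(-8/3, -1/7)), ProductSet(Interval.open(9/7, 4*E), Interval.open(-5/3, 4*E)))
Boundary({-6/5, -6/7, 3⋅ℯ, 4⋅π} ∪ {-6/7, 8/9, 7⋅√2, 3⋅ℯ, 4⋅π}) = {-6/5, -6/7, 8/9, 7⋅√2, 3⋅ℯ, 4⋅π}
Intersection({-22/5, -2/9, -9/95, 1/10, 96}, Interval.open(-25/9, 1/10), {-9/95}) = {-9/95}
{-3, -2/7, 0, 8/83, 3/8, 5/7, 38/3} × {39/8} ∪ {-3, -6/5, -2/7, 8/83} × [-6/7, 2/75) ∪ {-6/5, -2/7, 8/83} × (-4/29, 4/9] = ({-6/5, -2/7, 8/83} × (-4/29, 4/9]) ∪ ({-3, -6/5, -2/7, 8/83} × [-6/7, 2/75)) ∪ ({-3, -2/7, 0, 8/83, 3/8, 5/7, 38/3} × {39/8})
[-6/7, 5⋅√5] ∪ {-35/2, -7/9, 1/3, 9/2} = {-35/2} ∪ [-6/7, 5⋅√5]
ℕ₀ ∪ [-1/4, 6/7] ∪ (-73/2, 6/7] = (-73/2, 6/7] ∪ ℕ₀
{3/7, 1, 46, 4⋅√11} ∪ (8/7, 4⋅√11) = {3/7, 1, 46} ∪ (8/7, 4⋅√11]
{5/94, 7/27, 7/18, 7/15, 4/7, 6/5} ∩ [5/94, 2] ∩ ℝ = {5/94, 7/27, 7/18, 7/15, 4/7, 6/5}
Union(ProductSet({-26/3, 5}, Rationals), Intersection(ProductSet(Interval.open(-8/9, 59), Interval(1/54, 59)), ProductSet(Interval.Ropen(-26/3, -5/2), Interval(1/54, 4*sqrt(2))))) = ProductSet({-26/3, 5}, Rationals)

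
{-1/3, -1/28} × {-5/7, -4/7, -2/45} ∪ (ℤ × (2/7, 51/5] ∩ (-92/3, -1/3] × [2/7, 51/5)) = ({-1/3, -1/28} × {-5/7, -4/7, -2/45}) ∪ ({-30, -29, …, -1} × (2/7, 51/5))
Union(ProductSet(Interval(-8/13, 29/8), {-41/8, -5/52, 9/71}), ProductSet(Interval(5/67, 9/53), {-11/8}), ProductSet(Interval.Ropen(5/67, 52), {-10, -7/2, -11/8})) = Union(ProductSet(Interval(-8/13, 29/8), {-41/8, -5/52, 9/71}), ProductSet(Interval.Ropen(5/67, 52), {-10, -7/2, -11/8}))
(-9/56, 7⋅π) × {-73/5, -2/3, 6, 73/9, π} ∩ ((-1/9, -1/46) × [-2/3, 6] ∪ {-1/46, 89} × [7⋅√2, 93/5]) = (-1/9, -1/46) × {-2/3, 6, π}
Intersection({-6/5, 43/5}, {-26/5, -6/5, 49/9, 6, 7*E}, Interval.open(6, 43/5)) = EmptySet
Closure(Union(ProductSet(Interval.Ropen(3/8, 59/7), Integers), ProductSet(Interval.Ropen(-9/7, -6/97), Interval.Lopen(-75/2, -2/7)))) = Union(ProductSet({-9/7, -6/97}, Interval(-75/2, -2/7)), ProductSet(Interval(-9/7, -6/97), {-75/2, -2/7}), ProductSet(Interval.Ropen(-9/7, -6/97), Interval.Lopen(-75/2, -2/7)), ProductSet(Interval(3/8, 59/7), Integers))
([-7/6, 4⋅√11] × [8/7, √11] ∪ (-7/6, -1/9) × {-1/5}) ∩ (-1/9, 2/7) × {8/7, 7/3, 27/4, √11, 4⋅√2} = (-1/9, 2/7) × {8/7, 7/3, √11}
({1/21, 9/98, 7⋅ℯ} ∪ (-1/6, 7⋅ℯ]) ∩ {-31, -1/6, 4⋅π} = {4⋅π}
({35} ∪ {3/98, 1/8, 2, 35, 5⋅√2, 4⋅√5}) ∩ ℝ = {3/98, 1/8, 2, 35, 5⋅√2, 4⋅√5}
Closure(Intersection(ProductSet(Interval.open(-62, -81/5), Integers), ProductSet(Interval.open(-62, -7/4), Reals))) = ProductSet(Interval(-62, -81/5), Integers)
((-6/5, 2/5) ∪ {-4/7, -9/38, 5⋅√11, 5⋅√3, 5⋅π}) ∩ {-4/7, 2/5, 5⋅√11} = {-4/7, 5⋅√11}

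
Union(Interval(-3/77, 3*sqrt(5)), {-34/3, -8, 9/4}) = Union({-34/3, -8}, Interval(-3/77, 3*sqrt(5)))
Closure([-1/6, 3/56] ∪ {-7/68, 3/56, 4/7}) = [-1/6, 3/56] ∪ {4/7}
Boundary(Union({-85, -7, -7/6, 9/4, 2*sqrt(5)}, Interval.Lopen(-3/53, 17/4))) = {-85, -7, -7/6, -3/53, 17/4, 2*sqrt(5)}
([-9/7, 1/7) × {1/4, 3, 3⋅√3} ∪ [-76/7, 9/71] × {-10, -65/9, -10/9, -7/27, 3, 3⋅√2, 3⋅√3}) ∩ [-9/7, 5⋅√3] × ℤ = ([-9/7, 1/7) × {3}) ∪ ([-9/7, 9/71] × {-10, 3})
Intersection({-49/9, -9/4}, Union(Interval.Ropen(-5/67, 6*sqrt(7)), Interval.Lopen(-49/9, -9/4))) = {-9/4}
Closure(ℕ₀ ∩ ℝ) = ℕ₀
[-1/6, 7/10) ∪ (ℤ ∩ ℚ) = ℤ ∪ [-1/6, 7/10)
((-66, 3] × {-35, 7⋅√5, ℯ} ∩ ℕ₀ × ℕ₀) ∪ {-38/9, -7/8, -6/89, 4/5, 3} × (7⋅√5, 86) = {-38/9, -7/8, -6/89, 4/5, 3} × (7⋅√5, 86)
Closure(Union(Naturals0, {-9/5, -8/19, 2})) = Union({-9/5, -8/19}, Naturals0)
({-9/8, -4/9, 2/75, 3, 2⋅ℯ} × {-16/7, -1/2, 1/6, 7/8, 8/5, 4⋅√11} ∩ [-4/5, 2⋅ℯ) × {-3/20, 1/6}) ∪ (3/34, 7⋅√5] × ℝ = ({-4/9, 2/75, 3} × {1/6}) ∪ ((3/34, 7⋅√5] × ℝ)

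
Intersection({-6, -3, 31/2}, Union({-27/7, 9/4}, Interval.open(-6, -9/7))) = {-3}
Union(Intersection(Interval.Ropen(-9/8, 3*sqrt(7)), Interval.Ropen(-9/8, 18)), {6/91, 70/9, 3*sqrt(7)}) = Interval(-9/8, 3*sqrt(7))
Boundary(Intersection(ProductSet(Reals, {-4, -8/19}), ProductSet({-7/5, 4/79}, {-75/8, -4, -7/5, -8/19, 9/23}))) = ProductSet({-7/5, 4/79}, {-4, -8/19})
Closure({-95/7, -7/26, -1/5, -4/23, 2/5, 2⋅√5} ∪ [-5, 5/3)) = {-95/7, 2⋅√5} ∪ [-5, 5/3]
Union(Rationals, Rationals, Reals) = Reals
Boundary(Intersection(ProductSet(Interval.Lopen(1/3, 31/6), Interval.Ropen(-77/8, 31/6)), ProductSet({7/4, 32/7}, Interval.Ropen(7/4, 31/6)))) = ProductSet({7/4, 32/7}, Interval(7/4, 31/6))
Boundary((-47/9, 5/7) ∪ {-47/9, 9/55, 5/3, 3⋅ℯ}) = {-47/9, 5/7, 5/3, 3⋅ℯ}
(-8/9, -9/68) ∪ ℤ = ℤ ∪ (-8/9, -9/68)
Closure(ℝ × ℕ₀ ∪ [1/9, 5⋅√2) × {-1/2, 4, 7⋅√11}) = (ℝ × ℕ₀) ∪ ([1/9, 5⋅√2] × {-1/2, 4, 7⋅√11})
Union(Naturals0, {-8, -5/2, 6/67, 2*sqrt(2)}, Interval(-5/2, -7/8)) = Union({-8, 6/67, 2*sqrt(2)}, Interval(-5/2, -7/8), Naturals0)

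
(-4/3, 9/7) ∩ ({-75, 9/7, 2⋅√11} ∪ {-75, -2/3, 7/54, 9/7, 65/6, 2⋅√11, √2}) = {-2/3, 7/54}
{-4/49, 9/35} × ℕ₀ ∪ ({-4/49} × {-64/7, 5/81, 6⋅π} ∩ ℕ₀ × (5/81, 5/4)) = {-4/49, 9/35} × ℕ₀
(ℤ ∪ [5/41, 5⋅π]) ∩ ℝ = ℤ ∪ [5/41, 5⋅π]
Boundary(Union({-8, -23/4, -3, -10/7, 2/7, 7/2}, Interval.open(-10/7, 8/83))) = {-8, -23/4, -3, -10/7, 8/83, 2/7, 7/2}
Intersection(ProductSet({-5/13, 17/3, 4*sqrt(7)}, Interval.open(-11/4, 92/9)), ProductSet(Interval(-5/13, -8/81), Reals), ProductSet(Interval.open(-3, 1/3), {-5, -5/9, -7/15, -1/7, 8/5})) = ProductSet({-5/13}, {-5/9, -7/15, -1/7, 8/5})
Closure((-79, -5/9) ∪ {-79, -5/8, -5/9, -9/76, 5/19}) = [-79, -5/9] ∪ {-9/76, 5/19}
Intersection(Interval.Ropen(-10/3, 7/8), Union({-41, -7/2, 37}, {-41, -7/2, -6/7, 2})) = {-6/7}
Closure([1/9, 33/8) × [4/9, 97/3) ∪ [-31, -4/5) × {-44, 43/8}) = ({1/9, 33/8} × [4/9, 97/3]) ∪ ([-31, -4/5] × {-44, 43/8}) ∪ ([1/9, 33/8] × {4/9, 97/3}) ∪ ([1/9, 33/8) × [4/9, 97/3))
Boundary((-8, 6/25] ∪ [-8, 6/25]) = {-8, 6/25}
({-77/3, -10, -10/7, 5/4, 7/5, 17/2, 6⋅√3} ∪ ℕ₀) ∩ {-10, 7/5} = {-10, 7/5}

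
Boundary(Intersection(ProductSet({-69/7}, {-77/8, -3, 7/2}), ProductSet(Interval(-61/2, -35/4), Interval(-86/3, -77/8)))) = ProductSet({-69/7}, {-77/8})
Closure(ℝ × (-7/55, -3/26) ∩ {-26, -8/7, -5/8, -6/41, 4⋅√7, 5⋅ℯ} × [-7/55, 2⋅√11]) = {-26, -8/7, -5/8, -6/41, 4⋅√7, 5⋅ℯ} × [-7/55, -3/26]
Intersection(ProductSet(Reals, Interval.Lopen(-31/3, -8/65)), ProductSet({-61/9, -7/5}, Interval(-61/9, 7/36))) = ProductSet({-61/9, -7/5}, Interval(-61/9, -8/65))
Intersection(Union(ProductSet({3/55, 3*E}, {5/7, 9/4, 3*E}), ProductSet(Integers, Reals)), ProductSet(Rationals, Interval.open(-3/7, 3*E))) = Union(ProductSet({3/55}, {5/7, 9/4}), ProductSet(Integers, Interval.open(-3/7, 3*E)))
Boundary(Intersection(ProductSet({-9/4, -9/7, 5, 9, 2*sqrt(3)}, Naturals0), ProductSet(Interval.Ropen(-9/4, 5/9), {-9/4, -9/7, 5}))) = ProductSet({-9/4, -9/7}, {5})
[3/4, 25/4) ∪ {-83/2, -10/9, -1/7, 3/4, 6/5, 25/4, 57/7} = {-83/2, -10/9, -1/7, 57/7} ∪ [3/4, 25/4]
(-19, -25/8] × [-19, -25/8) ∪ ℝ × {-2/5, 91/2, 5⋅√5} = (ℝ × {-2/5, 91/2, 5⋅√5}) ∪ ((-19, -25/8] × [-19, -25/8))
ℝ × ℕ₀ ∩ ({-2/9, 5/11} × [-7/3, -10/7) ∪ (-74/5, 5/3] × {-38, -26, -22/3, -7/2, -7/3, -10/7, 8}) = (-74/5, 5/3] × {8}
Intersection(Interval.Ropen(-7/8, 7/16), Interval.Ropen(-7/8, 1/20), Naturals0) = Range(0, 1, 1)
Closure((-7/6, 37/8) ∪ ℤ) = ℤ ∪ [-7/6, 37/8]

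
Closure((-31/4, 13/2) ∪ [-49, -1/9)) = [-49, 13/2]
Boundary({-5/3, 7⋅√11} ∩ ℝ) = {-5/3, 7⋅√11}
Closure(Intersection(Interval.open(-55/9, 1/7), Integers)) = Range(-6, 1, 1)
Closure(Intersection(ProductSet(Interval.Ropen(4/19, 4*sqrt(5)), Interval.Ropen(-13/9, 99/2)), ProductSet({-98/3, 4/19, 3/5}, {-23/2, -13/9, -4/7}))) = ProductSet({4/19, 3/5}, {-13/9, -4/7})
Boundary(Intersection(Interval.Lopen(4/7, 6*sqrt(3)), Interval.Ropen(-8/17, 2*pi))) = {4/7, 2*pi}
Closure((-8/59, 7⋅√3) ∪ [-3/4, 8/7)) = [-3/4, 7⋅√3]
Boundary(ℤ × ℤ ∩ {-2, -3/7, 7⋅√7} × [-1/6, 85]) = {-2} × {0, 1, …, 85}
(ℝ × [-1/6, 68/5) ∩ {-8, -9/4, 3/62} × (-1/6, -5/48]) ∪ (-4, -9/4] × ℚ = ((-4, -9/4] × ℚ) ∪ ({-8, -9/4, 3/62} × (-1/6, -5/48])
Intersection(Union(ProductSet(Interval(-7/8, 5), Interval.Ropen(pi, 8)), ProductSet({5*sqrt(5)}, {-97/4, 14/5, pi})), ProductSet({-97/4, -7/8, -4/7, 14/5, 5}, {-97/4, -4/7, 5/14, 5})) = ProductSet({-7/8, -4/7, 14/5, 5}, {5})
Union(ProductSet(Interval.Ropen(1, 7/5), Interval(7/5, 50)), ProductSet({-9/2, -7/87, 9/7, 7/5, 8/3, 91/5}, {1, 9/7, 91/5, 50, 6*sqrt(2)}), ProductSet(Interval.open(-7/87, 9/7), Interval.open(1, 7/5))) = Union(ProductSet({-9/2, -7/87, 9/7, 7/5, 8/3, 91/5}, {1, 9/7, 91/5, 50, 6*sqrt(2)}), ProductSet(Interval.open(-7/87, 9/7), Interval.open(1, 7/5)), ProductSet(Interval.Ropen(1, 7/5), Interval(7/5, 50)))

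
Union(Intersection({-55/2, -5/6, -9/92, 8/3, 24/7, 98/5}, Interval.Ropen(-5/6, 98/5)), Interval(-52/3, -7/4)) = Union({-5/6, -9/92, 8/3, 24/7}, Interval(-52/3, -7/4))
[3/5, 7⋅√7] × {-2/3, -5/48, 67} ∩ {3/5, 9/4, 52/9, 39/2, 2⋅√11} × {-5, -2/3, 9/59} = {3/5, 9/4, 52/9, 2⋅√11} × {-2/3}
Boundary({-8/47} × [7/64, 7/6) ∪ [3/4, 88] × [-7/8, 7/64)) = ({-8/47} × [7/64, 7/6]) ∪ ({3/4, 88} × [-7/8, 7/64]) ∪ ([3/4, 88] × {-7/8, 7/64})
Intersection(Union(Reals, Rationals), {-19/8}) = {-19/8}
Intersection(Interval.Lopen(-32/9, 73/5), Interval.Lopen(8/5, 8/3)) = Interval.Lopen(8/5, 8/3)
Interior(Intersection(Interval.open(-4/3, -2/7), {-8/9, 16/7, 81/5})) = EmptySet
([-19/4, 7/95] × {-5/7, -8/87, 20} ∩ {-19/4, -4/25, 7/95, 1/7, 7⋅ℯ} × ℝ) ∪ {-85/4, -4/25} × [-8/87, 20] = ({-85/4, -4/25} × [-8/87, 20]) ∪ ({-19/4, -4/25, 7/95} × {-5/7, -8/87, 20})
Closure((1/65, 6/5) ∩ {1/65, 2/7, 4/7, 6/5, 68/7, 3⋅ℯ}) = {2/7, 4/7}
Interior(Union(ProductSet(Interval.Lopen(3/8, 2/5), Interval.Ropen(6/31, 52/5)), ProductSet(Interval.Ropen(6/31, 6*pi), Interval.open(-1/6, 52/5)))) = ProductSet(Interval.open(6/31, 6*pi), Interval.open(-1/6, 52/5))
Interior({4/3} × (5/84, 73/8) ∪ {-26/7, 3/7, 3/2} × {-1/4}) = ∅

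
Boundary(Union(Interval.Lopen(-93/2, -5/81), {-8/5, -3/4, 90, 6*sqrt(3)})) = {-93/2, -5/81, 90, 6*sqrt(3)}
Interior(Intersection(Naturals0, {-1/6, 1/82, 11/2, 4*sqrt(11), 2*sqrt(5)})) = EmptySet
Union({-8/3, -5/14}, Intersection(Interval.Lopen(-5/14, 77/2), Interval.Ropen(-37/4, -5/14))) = {-8/3, -5/14}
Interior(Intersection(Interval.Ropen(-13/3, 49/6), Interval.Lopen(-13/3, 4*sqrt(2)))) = Interval.open(-13/3, 4*sqrt(2))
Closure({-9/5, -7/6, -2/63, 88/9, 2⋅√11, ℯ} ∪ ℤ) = ℤ ∪ {-9/5, -7/6, -2/63, 88/9, 2⋅√11, ℯ}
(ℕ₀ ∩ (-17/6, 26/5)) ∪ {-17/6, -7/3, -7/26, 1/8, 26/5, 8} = {-17/6, -7/3, -7/26, 1/8, 26/5, 8} ∪ {0, 1, …, 5}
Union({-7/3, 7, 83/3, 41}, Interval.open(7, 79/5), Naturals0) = Union({-7/3, 83/3}, Interval.Ropen(7, 79/5), Naturals0)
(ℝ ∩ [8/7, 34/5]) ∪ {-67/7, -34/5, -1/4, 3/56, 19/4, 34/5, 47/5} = {-67/7, -34/5, -1/4, 3/56, 47/5} ∪ [8/7, 34/5]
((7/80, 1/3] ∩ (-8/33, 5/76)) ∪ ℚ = ℚ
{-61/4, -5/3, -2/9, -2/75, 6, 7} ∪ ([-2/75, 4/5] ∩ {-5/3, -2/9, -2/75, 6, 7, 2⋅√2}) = {-61/4, -5/3, -2/9, -2/75, 6, 7}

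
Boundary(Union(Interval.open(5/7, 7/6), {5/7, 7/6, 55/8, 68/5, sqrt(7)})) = {5/7, 7/6, 55/8, 68/5, sqrt(7)}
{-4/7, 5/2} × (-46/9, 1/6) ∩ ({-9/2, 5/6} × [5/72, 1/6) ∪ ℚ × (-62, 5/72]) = {-4/7, 5/2} × (-46/9, 5/72]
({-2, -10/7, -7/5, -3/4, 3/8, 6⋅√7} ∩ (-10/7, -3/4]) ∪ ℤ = ℤ ∪ {-7/5, -3/4}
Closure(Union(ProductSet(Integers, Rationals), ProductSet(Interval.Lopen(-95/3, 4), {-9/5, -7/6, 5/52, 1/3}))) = Union(ProductSet(Integers, Reals), ProductSet(Interval(-95/3, 4), {-9/5, -7/6, 5/52, 1/3}))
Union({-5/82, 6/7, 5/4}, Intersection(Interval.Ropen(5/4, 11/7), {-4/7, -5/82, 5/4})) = {-5/82, 6/7, 5/4}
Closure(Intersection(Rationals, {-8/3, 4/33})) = {-8/3, 4/33}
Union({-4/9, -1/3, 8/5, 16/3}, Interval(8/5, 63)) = Union({-4/9, -1/3}, Interval(8/5, 63))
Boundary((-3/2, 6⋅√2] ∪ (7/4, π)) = {-3/2, 6⋅√2}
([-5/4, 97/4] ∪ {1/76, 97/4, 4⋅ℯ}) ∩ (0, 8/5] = (0, 8/5]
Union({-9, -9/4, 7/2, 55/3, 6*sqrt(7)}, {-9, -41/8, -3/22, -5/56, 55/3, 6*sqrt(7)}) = {-9, -41/8, -9/4, -3/22, -5/56, 7/2, 55/3, 6*sqrt(7)}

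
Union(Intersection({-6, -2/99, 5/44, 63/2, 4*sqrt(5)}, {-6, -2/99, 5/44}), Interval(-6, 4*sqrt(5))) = Interval(-6, 4*sqrt(5))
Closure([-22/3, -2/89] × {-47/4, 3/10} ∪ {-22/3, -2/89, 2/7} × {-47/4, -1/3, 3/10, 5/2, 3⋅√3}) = ([-22/3, -2/89] × {-47/4, 3/10}) ∪ ({-22/3, -2/89, 2/7} × {-47/4, -1/3, 3/10, 5/2, 3⋅√3})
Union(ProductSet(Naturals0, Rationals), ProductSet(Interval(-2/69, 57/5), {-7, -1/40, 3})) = Union(ProductSet(Interval(-2/69, 57/5), {-7, -1/40, 3}), ProductSet(Naturals0, Rationals))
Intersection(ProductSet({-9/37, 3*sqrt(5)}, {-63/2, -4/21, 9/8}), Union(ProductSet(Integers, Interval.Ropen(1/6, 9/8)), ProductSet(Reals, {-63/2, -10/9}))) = ProductSet({-9/37, 3*sqrt(5)}, {-63/2})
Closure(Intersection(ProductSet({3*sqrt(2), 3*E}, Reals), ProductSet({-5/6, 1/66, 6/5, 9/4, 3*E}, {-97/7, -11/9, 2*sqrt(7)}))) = ProductSet({3*E}, {-97/7, -11/9, 2*sqrt(7)})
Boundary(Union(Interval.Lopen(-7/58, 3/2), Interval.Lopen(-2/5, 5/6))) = {-2/5, 3/2}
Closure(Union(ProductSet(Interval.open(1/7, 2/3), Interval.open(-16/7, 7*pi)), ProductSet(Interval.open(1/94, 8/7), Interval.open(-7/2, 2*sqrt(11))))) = Union(ProductSet({1/94, 8/7}, Interval(-7/2, 2*sqrt(11))), ProductSet({1/7, 2/3}, Interval(2*sqrt(11), 7*pi)), ProductSet(Interval(1/94, 8/7), {-7/2}), ProductSet(Interval.open(1/94, 8/7), Interval.open(-7/2, 2*sqrt(11))), ProductSet(Interval(1/7, 2/3), {7*pi}), ProductSet(Interval.open(1/7, 2/3), Interval.open(-16/7, 7*pi)), ProductSet(Union(Interval(1/94, 1/7), Interval(2/3, 8/7)), {-7/2, 2*sqrt(11)}))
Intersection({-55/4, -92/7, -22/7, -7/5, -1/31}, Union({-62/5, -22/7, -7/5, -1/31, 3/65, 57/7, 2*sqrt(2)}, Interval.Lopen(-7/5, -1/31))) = {-22/7, -7/5, -1/31}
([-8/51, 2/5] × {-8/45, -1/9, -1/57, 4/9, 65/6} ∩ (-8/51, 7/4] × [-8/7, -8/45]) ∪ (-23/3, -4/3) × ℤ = ((-23/3, -4/3) × ℤ) ∪ ((-8/51, 2/5] × {-8/45})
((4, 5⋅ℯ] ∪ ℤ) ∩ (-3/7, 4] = {0, 1, …, 4}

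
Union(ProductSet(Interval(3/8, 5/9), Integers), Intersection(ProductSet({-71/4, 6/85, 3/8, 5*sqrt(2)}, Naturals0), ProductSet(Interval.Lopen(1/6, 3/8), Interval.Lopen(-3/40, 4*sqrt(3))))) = ProductSet(Interval(3/8, 5/9), Integers)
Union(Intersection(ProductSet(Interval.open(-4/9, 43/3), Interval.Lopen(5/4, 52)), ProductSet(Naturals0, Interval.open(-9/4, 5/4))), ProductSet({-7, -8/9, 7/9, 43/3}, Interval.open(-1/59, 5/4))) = ProductSet({-7, -8/9, 7/9, 43/3}, Interval.open(-1/59, 5/4))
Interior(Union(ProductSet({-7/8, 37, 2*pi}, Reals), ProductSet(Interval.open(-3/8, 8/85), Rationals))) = EmptySet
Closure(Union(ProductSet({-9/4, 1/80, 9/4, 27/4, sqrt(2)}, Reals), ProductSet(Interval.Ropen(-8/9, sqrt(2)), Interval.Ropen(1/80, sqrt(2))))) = Union(ProductSet({-8/9, sqrt(2)}, Interval(1/80, sqrt(2))), ProductSet({-9/4, 1/80, 9/4, 27/4, sqrt(2)}, Interval(-oo, oo)), ProductSet(Interval(-8/9, sqrt(2)), {1/80, sqrt(2)}), ProductSet(Interval.Ropen(-8/9, sqrt(2)), Interval.Ropen(1/80, sqrt(2))))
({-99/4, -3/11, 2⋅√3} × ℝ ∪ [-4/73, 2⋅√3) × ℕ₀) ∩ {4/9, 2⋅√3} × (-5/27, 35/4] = ({4/9} × {0, 1, …, 8}) ∪ ({2⋅√3} × (-5/27, 35/4])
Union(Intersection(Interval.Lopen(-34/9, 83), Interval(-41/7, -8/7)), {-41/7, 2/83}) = Union({-41/7, 2/83}, Interval.Lopen(-34/9, -8/7))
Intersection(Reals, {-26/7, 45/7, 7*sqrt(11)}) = {-26/7, 45/7, 7*sqrt(11)}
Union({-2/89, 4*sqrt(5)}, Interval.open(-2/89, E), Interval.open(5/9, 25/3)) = Union({4*sqrt(5)}, Interval.Ropen(-2/89, 25/3))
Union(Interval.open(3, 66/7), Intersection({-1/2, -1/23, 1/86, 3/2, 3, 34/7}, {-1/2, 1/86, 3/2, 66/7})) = Union({-1/2, 1/86, 3/2}, Interval.open(3, 66/7))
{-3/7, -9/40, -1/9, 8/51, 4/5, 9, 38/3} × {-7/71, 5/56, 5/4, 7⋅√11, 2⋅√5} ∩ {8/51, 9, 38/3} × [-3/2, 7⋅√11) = {8/51, 9, 38/3} × {-7/71, 5/56, 5/4, 2⋅√5}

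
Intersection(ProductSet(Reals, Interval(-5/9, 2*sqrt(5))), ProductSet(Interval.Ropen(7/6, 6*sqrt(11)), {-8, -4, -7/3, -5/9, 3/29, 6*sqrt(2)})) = ProductSet(Interval.Ropen(7/6, 6*sqrt(11)), {-5/9, 3/29})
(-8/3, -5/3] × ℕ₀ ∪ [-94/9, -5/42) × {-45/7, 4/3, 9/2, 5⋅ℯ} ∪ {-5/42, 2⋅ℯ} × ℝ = ({-5/42, 2⋅ℯ} × ℝ) ∪ ((-8/3, -5/3] × ℕ₀) ∪ ([-94/9, -5/42) × {-45/7, 4/3, 9/2, 5⋅ℯ})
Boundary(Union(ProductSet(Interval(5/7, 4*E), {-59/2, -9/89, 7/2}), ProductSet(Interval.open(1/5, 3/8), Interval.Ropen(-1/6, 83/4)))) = Union(ProductSet({1/5, 3/8}, Interval(-1/6, 83/4)), ProductSet(Interval(1/5, 3/8), {-1/6, 83/4}), ProductSet(Interval(5/7, 4*E), {-59/2, -9/89, 7/2}))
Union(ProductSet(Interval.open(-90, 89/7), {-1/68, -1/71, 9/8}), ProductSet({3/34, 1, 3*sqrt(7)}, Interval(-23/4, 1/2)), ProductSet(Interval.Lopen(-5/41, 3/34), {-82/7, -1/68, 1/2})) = Union(ProductSet({3/34, 1, 3*sqrt(7)}, Interval(-23/4, 1/2)), ProductSet(Interval.open(-90, 89/7), {-1/68, -1/71, 9/8}), ProductSet(Interval.Lopen(-5/41, 3/34), {-82/7, -1/68, 1/2}))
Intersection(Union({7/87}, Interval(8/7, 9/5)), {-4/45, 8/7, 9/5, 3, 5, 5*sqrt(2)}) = {8/7, 9/5}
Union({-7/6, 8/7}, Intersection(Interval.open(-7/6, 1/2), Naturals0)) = Union({-7/6, 8/7}, Range(0, 1, 1))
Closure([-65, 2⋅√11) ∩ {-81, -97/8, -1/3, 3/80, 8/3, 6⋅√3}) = {-97/8, -1/3, 3/80, 8/3}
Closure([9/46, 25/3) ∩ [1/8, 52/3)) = [9/46, 25/3]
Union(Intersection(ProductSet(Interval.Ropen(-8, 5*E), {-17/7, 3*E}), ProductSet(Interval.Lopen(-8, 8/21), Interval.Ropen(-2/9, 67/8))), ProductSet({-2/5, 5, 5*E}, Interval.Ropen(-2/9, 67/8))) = Union(ProductSet({-2/5, 5, 5*E}, Interval.Ropen(-2/9, 67/8)), ProductSet(Interval.Lopen(-8, 8/21), {3*E}))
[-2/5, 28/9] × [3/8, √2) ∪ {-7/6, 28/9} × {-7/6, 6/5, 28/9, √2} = ({-7/6, 28/9} × {-7/6, 6/5, 28/9, √2}) ∪ ([-2/5, 28/9] × [3/8, √2))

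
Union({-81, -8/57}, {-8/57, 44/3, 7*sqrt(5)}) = {-81, -8/57, 44/3, 7*sqrt(5)}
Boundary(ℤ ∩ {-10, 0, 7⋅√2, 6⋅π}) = {-10, 0}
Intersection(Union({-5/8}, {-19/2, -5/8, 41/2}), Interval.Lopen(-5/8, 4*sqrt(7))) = EmptySet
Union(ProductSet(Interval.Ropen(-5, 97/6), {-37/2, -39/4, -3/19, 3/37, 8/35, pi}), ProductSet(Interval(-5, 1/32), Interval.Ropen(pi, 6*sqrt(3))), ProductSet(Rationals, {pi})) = Union(ProductSet(Interval(-5, 1/32), Interval.Ropen(pi, 6*sqrt(3))), ProductSet(Interval.Ropen(-5, 97/6), {-37/2, -39/4, -3/19, 3/37, 8/35, pi}), ProductSet(Rationals, {pi}))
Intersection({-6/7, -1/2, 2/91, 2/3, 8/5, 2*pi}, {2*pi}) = {2*pi}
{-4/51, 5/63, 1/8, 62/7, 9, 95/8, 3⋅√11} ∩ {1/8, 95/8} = {1/8, 95/8}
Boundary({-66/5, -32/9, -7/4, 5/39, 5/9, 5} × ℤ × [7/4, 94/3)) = {-66/5, -32/9, -7/4, 5/39, 5/9, 5} × ℤ × [7/4, 94/3]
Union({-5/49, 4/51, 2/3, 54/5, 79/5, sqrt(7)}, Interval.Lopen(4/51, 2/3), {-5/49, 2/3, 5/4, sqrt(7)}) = Union({-5/49, 5/4, 54/5, 79/5, sqrt(7)}, Interval(4/51, 2/3))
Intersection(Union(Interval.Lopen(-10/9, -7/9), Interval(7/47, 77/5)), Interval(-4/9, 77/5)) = Interval(7/47, 77/5)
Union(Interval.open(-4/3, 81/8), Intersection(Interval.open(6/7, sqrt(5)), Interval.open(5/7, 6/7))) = Interval.open(-4/3, 81/8)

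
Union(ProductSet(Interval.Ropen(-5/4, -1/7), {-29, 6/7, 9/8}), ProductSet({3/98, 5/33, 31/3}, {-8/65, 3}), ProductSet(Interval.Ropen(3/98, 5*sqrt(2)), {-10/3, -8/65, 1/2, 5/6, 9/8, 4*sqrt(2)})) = Union(ProductSet({3/98, 5/33, 31/3}, {-8/65, 3}), ProductSet(Interval.Ropen(-5/4, -1/7), {-29, 6/7, 9/8}), ProductSet(Interval.Ropen(3/98, 5*sqrt(2)), {-10/3, -8/65, 1/2, 5/6, 9/8, 4*sqrt(2)}))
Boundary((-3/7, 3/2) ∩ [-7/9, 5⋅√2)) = {-3/7, 3/2}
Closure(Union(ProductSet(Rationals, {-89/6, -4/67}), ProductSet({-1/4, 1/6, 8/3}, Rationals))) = Union(ProductSet({-1/4, 1/6, 8/3}, Reals), ProductSet(Reals, {-89/6, -4/67}))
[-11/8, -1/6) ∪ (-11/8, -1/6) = [-11/8, -1/6)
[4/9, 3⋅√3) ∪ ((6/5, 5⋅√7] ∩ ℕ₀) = [4/9, 3⋅√3) ∪ {2, 3, …, 13}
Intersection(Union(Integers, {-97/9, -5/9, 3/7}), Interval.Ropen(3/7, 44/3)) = Union({3/7}, Range(1, 15, 1))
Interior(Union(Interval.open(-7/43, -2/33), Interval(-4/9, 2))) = Interval.open(-4/9, 2)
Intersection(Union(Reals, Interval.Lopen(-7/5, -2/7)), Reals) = Interval(-oo, oo)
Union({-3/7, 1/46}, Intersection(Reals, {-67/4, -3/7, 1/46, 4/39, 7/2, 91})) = {-67/4, -3/7, 1/46, 4/39, 7/2, 91}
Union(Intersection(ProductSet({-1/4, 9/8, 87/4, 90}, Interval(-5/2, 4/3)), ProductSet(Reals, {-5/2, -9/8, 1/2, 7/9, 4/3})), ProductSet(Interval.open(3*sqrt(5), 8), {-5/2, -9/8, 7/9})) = Union(ProductSet({-1/4, 9/8, 87/4, 90}, {-5/2, -9/8, 1/2, 7/9, 4/3}), ProductSet(Interval.open(3*sqrt(5), 8), {-5/2, -9/8, 7/9}))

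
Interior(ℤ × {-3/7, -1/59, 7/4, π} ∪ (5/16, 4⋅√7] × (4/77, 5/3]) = (5/16, 4⋅√7) × (4/77, 5/3)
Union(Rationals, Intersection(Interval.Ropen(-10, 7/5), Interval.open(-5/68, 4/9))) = Union(Interval(-5/68, 4/9), Rationals)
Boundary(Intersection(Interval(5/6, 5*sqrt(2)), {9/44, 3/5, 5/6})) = {5/6}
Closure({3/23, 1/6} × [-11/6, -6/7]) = {3/23, 1/6} × [-11/6, -6/7]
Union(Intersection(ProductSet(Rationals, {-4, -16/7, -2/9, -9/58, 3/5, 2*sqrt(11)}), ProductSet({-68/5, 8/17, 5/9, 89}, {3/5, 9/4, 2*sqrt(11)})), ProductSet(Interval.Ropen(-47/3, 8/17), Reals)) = Union(ProductSet({-68/5, 8/17, 5/9, 89}, {3/5, 2*sqrt(11)}), ProductSet(Interval.Ropen(-47/3, 8/17), Reals))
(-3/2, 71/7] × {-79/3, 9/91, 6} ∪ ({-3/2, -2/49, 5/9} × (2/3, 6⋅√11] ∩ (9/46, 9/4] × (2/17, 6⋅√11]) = ((-3/2, 71/7] × {-79/3, 9/91, 6}) ∪ ({5/9} × (2/3, 6⋅√11])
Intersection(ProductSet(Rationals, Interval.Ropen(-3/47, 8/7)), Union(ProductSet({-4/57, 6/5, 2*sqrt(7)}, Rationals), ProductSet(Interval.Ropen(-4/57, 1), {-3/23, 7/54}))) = Union(ProductSet({-4/57, 6/5}, Intersection(Interval.Ropen(-3/47, 8/7), Rationals)), ProductSet(Intersection(Interval.Ropen(-4/57, 1), Rationals), {7/54}))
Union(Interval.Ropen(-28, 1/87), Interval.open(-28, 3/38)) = Interval.Ropen(-28, 3/38)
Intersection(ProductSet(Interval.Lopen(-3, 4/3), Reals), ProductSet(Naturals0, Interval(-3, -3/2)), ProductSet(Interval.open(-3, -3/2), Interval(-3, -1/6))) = EmptySet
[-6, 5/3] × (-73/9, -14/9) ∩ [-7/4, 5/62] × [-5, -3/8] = [-7/4, 5/62] × [-5, -14/9)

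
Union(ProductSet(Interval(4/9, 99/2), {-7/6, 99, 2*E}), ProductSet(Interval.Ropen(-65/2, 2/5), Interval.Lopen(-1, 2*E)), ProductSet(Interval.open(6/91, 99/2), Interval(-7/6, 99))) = Union(ProductSet(Interval.Ropen(-65/2, 2/5), Interval.Lopen(-1, 2*E)), ProductSet(Interval.open(6/91, 99/2), Interval(-7/6, 99)), ProductSet(Interval(4/9, 99/2), {-7/6, 99, 2*E}))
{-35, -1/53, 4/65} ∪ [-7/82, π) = {-35} ∪ [-7/82, π)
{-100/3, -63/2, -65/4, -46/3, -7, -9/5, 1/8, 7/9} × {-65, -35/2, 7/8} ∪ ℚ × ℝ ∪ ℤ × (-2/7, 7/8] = ℚ × ℝ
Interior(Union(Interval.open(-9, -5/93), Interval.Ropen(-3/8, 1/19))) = Interval.open(-9, 1/19)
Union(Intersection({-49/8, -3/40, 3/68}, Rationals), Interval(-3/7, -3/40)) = Union({-49/8, 3/68}, Interval(-3/7, -3/40))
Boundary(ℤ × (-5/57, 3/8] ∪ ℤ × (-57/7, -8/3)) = ℤ × ([-57/7, -8/3] ∪ [-5/57, 3/8])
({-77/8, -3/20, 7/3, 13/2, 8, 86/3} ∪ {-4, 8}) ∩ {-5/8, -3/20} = {-3/20}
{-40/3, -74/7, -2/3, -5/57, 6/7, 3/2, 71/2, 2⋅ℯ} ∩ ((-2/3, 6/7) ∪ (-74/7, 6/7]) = {-2/3, -5/57, 6/7}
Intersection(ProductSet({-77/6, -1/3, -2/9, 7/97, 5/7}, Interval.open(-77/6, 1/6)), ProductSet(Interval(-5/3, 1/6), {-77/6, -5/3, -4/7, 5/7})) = ProductSet({-1/3, -2/9, 7/97}, {-5/3, -4/7})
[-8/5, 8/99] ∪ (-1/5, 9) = [-8/5, 9)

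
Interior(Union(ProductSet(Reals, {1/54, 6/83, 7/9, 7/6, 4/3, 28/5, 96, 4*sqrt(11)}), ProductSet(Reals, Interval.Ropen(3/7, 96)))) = ProductSet(Reals, Interval.open(3/7, 96))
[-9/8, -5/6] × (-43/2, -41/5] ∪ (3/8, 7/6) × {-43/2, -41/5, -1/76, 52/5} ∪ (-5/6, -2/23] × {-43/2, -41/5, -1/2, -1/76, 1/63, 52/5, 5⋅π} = ([-9/8, -5/6] × (-43/2, -41/5]) ∪ ((3/8, 7/6) × {-43/2, -41/5, -1/76, 52/5}) ∪ ((-5/6, -2/23] × {-43/2, -41/5, -1/2, -1/76, 1/63, 52/5, 5⋅π})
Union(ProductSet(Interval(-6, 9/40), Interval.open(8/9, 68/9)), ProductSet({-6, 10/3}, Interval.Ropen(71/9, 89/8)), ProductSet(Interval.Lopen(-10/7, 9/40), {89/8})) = Union(ProductSet({-6, 10/3}, Interval.Ropen(71/9, 89/8)), ProductSet(Interval(-6, 9/40), Interval.open(8/9, 68/9)), ProductSet(Interval.Lopen(-10/7, 9/40), {89/8}))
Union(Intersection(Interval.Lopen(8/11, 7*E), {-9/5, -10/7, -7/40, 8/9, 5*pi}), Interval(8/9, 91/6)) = Union({5*pi}, Interval(8/9, 91/6))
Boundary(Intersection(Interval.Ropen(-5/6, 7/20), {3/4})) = EmptySet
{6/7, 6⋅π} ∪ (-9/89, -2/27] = (-9/89, -2/27] ∪ {6/7, 6⋅π}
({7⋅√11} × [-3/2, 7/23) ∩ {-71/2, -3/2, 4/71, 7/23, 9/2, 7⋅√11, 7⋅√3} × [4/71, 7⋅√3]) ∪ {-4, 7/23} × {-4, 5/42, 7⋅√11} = ({7⋅√11} × [4/71, 7/23)) ∪ ({-4, 7/23} × {-4, 5/42, 7⋅√11})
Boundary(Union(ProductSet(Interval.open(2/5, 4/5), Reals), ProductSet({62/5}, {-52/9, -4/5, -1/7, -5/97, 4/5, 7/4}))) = Union(ProductSet({62/5}, {-52/9, -4/5, -1/7, -5/97, 4/5, 7/4}), ProductSet({2/5, 4/5}, Reals))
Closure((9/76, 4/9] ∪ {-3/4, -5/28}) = {-3/4, -5/28} ∪ [9/76, 4/9]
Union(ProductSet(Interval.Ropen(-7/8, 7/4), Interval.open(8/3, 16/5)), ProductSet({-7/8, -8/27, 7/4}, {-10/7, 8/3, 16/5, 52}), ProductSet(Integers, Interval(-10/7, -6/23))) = Union(ProductSet({-7/8, -8/27, 7/4}, {-10/7, 8/3, 16/5, 52}), ProductSet(Integers, Interval(-10/7, -6/23)), ProductSet(Interval.Ropen(-7/8, 7/4), Interval.open(8/3, 16/5)))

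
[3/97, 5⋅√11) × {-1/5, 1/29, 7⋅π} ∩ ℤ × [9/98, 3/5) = ∅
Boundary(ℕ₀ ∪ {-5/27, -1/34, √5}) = {-5/27, -1/34, √5} ∪ ℕ₀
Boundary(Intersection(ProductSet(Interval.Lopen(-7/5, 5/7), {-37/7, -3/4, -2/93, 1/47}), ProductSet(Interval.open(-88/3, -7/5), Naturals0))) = EmptySet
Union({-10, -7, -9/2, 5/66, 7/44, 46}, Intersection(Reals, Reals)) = Reals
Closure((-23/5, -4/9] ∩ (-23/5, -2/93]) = [-23/5, -4/9]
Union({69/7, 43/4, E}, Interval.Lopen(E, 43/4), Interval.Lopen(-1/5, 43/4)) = Interval.Lopen(-1/5, 43/4)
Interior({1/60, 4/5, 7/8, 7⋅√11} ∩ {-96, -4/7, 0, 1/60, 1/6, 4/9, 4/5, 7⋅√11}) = ∅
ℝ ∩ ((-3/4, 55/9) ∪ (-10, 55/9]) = (-10, 55/9]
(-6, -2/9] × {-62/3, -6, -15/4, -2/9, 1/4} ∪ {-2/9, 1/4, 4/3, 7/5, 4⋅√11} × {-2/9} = ((-6, -2/9] × {-62/3, -6, -15/4, -2/9, 1/4}) ∪ ({-2/9, 1/4, 4/3, 7/5, 4⋅√11} × {-2/9})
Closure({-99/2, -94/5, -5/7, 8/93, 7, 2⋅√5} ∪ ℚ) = ℝ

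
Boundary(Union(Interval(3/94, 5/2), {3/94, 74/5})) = {3/94, 5/2, 74/5}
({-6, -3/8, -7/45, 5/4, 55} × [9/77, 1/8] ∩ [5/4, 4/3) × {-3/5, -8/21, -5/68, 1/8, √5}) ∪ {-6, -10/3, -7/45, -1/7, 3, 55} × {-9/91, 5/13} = ({5/4} × {1/8}) ∪ ({-6, -10/3, -7/45, -1/7, 3, 55} × {-9/91, 5/13})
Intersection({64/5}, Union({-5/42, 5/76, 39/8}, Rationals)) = {64/5}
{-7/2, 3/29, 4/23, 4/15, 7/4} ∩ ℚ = {-7/2, 3/29, 4/23, 4/15, 7/4}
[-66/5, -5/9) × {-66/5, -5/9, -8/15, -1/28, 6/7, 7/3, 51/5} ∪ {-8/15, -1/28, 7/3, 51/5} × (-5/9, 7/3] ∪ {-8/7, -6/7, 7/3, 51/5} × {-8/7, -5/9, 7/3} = ({-8/7, -6/7, 7/3, 51/5} × {-8/7, -5/9, 7/3}) ∪ ({-8/15, -1/28, 7/3, 51/5} × (-5/9, 7/3]) ∪ ([-66/5, -5/9) × {-66/5, -5/9, -8/15, -1/28, 6/7, 7/3, 51/5})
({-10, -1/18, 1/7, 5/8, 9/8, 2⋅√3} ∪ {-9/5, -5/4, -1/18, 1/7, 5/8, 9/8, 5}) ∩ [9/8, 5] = {9/8, 5, 2⋅√3}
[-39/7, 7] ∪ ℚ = ℚ ∪ [-39/7, 7]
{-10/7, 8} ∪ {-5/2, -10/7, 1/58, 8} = {-5/2, -10/7, 1/58, 8}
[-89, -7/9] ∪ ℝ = (-∞, ∞)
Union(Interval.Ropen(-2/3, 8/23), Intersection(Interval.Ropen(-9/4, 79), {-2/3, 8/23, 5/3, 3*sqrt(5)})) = Union({5/3, 3*sqrt(5)}, Interval(-2/3, 8/23))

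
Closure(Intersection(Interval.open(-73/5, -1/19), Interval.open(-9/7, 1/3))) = Interval(-9/7, -1/19)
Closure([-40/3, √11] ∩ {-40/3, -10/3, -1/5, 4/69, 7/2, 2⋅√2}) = {-40/3, -10/3, -1/5, 4/69, 2⋅√2}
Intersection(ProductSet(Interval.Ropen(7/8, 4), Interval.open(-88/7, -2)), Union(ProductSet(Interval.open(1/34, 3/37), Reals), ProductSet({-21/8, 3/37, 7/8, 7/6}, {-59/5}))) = ProductSet({7/8, 7/6}, {-59/5})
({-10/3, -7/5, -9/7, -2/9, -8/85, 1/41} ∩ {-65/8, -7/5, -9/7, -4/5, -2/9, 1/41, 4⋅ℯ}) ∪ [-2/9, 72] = {-7/5, -9/7} ∪ [-2/9, 72]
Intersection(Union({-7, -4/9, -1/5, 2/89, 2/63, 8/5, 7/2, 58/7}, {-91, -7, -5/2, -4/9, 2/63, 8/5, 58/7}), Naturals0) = EmptySet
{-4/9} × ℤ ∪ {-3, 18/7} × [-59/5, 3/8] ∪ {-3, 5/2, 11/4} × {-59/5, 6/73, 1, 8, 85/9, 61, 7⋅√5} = ({-4/9} × ℤ) ∪ ({-3, 18/7} × [-59/5, 3/8]) ∪ ({-3, 5/2, 11/4} × {-59/5, 6/73, 1, 8, 85/9, 61, 7⋅√5})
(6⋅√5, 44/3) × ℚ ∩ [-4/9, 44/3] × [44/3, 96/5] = (6⋅√5, 44/3) × (ℚ ∩ [44/3, 96/5])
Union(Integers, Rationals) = Rationals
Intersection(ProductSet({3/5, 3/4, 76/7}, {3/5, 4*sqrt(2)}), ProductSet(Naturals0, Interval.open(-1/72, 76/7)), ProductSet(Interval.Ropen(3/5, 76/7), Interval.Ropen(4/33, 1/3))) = EmptySet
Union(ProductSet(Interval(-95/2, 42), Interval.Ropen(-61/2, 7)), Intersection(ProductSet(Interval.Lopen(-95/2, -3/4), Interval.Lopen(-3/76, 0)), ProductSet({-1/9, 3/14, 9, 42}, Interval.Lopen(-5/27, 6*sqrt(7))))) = ProductSet(Interval(-95/2, 42), Interval.Ropen(-61/2, 7))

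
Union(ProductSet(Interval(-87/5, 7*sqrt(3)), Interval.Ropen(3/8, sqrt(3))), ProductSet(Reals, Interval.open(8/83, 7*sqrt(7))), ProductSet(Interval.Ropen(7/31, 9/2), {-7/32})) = Union(ProductSet(Interval.Ropen(7/31, 9/2), {-7/32}), ProductSet(Reals, Interval.open(8/83, 7*sqrt(7))))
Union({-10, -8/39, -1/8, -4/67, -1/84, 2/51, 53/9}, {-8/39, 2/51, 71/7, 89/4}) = {-10, -8/39, -1/8, -4/67, -1/84, 2/51, 53/9, 71/7, 89/4}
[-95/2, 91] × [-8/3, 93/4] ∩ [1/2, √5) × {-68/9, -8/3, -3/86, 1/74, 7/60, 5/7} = [1/2, √5) × {-8/3, -3/86, 1/74, 7/60, 5/7}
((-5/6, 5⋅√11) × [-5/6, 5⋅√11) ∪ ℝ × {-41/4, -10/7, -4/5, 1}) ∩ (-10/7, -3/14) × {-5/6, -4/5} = ((-10/7, -3/14) × {-4/5}) ∪ ((-5/6, -3/14) × {-5/6, -4/5})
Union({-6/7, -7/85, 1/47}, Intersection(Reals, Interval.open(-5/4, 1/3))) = Interval.open(-5/4, 1/3)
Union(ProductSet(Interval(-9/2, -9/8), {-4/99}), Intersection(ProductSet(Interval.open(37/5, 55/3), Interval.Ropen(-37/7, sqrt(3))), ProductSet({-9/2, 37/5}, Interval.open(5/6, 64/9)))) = ProductSet(Interval(-9/2, -9/8), {-4/99})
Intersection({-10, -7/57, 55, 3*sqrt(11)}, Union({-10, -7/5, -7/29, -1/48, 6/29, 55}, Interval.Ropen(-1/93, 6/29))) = {-10, 55}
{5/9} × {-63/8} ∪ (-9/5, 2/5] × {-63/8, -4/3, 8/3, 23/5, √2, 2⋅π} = ({5/9} × {-63/8}) ∪ ((-9/5, 2/5] × {-63/8, -4/3, 8/3, 23/5, √2, 2⋅π})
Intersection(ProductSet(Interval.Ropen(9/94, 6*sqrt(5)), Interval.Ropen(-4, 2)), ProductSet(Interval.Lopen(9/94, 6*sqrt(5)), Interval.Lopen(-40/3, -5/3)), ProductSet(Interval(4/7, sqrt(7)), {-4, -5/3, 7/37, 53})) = ProductSet(Interval(4/7, sqrt(7)), {-4, -5/3})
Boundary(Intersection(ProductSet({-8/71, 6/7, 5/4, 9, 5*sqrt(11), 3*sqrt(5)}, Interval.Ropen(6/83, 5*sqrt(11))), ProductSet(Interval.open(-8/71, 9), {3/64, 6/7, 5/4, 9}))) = ProductSet({6/7, 5/4, 3*sqrt(5)}, {6/7, 5/4, 9})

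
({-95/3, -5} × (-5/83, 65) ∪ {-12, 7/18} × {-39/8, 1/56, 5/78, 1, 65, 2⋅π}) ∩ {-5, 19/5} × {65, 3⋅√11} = {-5} × {3⋅√11}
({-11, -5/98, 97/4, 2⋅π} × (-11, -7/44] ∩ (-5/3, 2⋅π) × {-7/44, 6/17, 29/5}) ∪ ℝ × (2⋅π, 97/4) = ({-5/98} × {-7/44}) ∪ (ℝ × (2⋅π, 97/4))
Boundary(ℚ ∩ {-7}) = {-7}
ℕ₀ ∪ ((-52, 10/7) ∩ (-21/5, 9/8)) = (-21/5, 9/8) ∪ ℕ₀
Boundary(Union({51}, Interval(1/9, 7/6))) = {1/9, 7/6, 51}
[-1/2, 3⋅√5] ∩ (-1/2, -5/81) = (-1/2, -5/81)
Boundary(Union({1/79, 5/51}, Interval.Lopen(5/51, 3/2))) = {1/79, 5/51, 3/2}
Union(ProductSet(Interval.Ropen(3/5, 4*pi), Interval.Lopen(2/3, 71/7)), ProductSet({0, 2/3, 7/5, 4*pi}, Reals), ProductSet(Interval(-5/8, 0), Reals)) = Union(ProductSet(Interval.Ropen(3/5, 4*pi), Interval.Lopen(2/3, 71/7)), ProductSet(Union({2/3, 7/5, 4*pi}, Interval(-5/8, 0)), Reals))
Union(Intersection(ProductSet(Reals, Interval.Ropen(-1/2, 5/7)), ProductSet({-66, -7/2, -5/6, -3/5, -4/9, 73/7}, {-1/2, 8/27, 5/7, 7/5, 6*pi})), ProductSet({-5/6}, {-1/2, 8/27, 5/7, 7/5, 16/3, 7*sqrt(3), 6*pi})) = Union(ProductSet({-5/6}, {-1/2, 8/27, 5/7, 7/5, 16/3, 7*sqrt(3), 6*pi}), ProductSet({-66, -7/2, -5/6, -3/5, -4/9, 73/7}, {-1/2, 8/27}))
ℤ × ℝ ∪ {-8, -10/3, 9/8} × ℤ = (ℤ × ℝ) ∪ ({-8, -10/3, 9/8} × ℤ)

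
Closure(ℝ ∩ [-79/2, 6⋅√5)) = [-79/2, 6⋅√5]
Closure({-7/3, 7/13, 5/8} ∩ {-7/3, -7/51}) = {-7/3}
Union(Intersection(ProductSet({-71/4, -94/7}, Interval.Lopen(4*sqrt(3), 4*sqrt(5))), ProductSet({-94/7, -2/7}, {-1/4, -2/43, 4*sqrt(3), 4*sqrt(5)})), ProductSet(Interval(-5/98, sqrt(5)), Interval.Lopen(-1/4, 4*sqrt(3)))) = Union(ProductSet({-94/7}, {4*sqrt(5)}), ProductSet(Interval(-5/98, sqrt(5)), Interval.Lopen(-1/4, 4*sqrt(3))))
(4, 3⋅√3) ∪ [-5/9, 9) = [-5/9, 9)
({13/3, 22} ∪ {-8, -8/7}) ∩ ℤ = {-8, 22}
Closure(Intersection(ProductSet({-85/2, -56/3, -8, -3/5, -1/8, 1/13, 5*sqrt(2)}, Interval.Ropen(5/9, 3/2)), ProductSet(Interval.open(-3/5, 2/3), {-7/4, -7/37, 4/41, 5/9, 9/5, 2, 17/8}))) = ProductSet({-1/8, 1/13}, {5/9})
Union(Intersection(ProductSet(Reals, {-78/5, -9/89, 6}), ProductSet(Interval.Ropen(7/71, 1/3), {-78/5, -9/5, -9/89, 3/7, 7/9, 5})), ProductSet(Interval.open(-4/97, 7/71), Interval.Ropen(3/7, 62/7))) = Union(ProductSet(Interval.open(-4/97, 7/71), Interval.Ropen(3/7, 62/7)), ProductSet(Interval.Ropen(7/71, 1/3), {-78/5, -9/89}))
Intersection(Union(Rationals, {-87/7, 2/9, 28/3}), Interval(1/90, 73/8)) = Intersection(Interval(1/90, 73/8), Rationals)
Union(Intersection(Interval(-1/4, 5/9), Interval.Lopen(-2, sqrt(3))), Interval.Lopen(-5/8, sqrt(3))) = Interval.Lopen(-5/8, sqrt(3))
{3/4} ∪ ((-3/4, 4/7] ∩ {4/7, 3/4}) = {4/7, 3/4}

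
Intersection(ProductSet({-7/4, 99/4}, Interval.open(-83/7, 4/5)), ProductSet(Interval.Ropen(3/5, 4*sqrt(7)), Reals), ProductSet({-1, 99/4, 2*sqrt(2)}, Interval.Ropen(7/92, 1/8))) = EmptySet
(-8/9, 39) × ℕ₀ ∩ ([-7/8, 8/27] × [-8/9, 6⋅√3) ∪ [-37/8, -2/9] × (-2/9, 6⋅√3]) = (-8/9, 8/27] × {0, 1, …, 10}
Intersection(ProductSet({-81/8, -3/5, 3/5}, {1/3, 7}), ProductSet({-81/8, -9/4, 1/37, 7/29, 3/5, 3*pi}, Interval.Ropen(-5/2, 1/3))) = EmptySet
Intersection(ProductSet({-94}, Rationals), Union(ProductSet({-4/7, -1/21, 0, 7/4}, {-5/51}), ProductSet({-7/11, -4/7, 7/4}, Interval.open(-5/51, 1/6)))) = EmptySet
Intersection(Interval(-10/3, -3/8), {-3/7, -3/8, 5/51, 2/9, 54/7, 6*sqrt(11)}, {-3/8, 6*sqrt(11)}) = {-3/8}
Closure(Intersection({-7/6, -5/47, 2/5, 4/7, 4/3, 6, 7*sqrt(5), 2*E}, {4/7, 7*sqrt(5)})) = {4/7, 7*sqrt(5)}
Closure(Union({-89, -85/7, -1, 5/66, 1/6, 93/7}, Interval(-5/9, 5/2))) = Union({-89, -85/7, -1, 93/7}, Interval(-5/9, 5/2))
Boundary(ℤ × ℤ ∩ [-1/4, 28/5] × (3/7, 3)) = {0, 1, …, 5} × {1, 2}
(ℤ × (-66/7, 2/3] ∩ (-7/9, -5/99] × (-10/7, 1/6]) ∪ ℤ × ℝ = ℤ × ℝ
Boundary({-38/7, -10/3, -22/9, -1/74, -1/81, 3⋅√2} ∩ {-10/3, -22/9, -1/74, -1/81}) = {-10/3, -22/9, -1/74, -1/81}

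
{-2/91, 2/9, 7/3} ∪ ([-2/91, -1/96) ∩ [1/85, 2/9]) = {-2/91, 2/9, 7/3}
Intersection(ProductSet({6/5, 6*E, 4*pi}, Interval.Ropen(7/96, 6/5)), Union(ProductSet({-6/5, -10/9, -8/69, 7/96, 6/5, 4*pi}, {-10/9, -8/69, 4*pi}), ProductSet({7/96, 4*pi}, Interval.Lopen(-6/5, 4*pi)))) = ProductSet({4*pi}, Interval.Ropen(7/96, 6/5))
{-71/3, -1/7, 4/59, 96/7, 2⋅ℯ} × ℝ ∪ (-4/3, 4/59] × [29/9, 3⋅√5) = ({-71/3, -1/7, 4/59, 96/7, 2⋅ℯ} × ℝ) ∪ ((-4/3, 4/59] × [29/9, 3⋅√5))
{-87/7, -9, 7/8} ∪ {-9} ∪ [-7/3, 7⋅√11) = {-87/7, -9} ∪ [-7/3, 7⋅√11)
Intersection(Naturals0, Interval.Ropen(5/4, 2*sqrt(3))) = Range(2, 4, 1)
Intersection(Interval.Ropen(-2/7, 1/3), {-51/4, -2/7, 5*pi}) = {-2/7}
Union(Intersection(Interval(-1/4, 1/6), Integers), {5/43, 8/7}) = Union({5/43, 8/7}, Range(0, 1, 1))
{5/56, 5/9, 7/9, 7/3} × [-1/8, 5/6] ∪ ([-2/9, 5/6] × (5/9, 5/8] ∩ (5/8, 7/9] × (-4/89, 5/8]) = ({5/56, 5/9, 7/9, 7/3} × [-1/8, 5/6]) ∪ ((5/8, 7/9] × (5/9, 5/8])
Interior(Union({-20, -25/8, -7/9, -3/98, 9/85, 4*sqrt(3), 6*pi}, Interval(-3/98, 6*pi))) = Interval.open(-3/98, 6*pi)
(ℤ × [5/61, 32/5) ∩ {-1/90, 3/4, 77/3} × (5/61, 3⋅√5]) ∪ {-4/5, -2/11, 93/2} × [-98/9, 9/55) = {-4/5, -2/11, 93/2} × [-98/9, 9/55)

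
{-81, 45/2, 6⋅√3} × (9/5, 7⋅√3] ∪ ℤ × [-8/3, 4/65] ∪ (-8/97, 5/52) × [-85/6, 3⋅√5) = (ℤ × [-8/3, 4/65]) ∪ ((-8/97, 5/52) × [-85/6, 3⋅√5)) ∪ ({-81, 45/2, 6⋅√3} × (9/5, 7⋅√3])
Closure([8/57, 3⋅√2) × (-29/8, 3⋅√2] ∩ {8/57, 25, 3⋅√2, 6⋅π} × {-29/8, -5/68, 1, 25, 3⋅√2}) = {8/57} × {-5/68, 1, 3⋅√2}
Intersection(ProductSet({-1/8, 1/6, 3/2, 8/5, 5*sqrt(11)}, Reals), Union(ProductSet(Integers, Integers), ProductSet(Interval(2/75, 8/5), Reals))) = ProductSet({1/6, 3/2, 8/5}, Reals)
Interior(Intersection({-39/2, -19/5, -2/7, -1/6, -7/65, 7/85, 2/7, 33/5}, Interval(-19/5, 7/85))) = EmptySet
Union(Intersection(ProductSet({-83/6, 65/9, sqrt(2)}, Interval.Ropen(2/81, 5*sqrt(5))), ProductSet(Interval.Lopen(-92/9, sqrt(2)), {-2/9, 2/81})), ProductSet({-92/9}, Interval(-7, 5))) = Union(ProductSet({-92/9}, Interval(-7, 5)), ProductSet({sqrt(2)}, {2/81}))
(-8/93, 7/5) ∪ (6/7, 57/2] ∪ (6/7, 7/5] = (-8/93, 57/2]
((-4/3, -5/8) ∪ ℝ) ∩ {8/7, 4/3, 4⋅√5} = {8/7, 4/3, 4⋅√5}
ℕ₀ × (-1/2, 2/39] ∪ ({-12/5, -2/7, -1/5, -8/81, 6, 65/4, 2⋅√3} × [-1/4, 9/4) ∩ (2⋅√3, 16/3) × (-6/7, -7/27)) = ℕ₀ × (-1/2, 2/39]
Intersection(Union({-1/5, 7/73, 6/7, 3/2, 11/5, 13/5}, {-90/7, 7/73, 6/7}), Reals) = {-90/7, -1/5, 7/73, 6/7, 3/2, 11/5, 13/5}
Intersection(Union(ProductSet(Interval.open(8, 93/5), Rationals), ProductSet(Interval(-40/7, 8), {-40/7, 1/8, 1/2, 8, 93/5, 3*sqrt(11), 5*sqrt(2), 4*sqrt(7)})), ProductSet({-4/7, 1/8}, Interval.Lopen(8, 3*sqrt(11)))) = ProductSet({-4/7, 1/8}, {3*sqrt(11)})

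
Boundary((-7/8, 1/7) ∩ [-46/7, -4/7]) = {-7/8, -4/7}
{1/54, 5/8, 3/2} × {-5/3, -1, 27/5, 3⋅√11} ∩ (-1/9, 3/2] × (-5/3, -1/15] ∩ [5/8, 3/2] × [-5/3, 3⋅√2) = {5/8, 3/2} × {-1}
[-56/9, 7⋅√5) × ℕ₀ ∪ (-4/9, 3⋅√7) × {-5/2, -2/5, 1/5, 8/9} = ([-56/9, 7⋅√5) × ℕ₀) ∪ ((-4/9, 3⋅√7) × {-5/2, -2/5, 1/5, 8/9})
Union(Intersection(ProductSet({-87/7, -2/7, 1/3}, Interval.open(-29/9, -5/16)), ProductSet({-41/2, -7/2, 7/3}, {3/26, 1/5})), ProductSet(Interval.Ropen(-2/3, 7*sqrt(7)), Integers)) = ProductSet(Interval.Ropen(-2/3, 7*sqrt(7)), Integers)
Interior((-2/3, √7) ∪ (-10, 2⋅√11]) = (-10, 2⋅√11)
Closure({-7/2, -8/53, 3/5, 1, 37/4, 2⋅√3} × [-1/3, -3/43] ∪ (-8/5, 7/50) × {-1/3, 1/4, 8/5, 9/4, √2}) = ([-8/5, 7/50] × {-1/3, 1/4, 8/5, 9/4, √2}) ∪ ({-7/2, -8/53, 3/5, 1, 37/4, 2⋅√3} × [-1/3, -3/43])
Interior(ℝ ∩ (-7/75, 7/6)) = (-7/75, 7/6)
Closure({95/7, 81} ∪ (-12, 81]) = [-12, 81]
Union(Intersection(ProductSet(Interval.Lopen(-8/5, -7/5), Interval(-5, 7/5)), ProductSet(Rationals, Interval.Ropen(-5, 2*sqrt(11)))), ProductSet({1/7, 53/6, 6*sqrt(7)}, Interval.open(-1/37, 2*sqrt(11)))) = Union(ProductSet({1/7, 53/6, 6*sqrt(7)}, Interval.open(-1/37, 2*sqrt(11))), ProductSet(Intersection(Interval.Lopen(-8/5, -7/5), Rationals), Interval(-5, 7/5)))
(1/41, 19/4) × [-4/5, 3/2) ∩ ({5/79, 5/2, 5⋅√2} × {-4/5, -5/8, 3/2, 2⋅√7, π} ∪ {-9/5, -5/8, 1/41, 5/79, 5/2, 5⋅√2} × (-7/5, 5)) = {5/79, 5/2} × [-4/5, 3/2)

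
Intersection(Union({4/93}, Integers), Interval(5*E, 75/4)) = Range(14, 19, 1)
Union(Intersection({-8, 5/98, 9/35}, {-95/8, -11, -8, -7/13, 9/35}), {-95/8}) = {-95/8, -8, 9/35}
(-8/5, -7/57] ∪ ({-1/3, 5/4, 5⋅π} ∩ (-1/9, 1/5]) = (-8/5, -7/57]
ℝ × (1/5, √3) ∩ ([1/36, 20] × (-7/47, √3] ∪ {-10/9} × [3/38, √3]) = ({-10/9} ∪ [1/36, 20]) × (1/5, √3)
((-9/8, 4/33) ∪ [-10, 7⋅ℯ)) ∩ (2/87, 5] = (2/87, 5]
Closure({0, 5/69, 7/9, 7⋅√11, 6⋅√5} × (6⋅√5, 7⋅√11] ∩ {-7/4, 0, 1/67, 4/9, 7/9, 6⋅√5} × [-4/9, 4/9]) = ∅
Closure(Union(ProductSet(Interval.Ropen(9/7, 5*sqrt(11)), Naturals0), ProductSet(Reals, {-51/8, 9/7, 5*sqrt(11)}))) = Union(ProductSet(Interval(9/7, 5*sqrt(11)), Naturals0), ProductSet(Reals, {-51/8, 9/7, 5*sqrt(11)}))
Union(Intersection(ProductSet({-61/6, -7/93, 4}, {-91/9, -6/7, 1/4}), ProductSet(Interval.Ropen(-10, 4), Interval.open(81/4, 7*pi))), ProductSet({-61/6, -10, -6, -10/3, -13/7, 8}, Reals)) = ProductSet({-61/6, -10, -6, -10/3, -13/7, 8}, Reals)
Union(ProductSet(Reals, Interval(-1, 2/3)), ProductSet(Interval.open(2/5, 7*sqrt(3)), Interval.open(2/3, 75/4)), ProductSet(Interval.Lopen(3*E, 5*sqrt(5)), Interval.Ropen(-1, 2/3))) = Union(ProductSet(Interval.open(2/5, 7*sqrt(3)), Interval.open(2/3, 75/4)), ProductSet(Reals, Interval(-1, 2/3)))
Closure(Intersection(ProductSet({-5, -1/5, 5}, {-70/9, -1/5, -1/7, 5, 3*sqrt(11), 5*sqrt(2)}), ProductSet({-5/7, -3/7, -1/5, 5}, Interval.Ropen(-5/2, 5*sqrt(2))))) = ProductSet({-1/5, 5}, {-1/5, -1/7, 5})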